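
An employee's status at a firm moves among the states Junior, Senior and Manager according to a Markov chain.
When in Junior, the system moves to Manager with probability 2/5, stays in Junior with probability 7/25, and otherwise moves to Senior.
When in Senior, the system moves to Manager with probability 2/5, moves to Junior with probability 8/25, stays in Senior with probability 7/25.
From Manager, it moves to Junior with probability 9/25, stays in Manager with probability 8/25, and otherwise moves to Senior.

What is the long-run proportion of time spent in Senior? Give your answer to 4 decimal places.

0.3077

Let the stationary distribution be π with π = πP and π_1 + π_2 + π_3 = 1.
π_1 = 0.28·π_1 + 0.32·π_2 + 0.36·π_3
π_2 = 0.32·π_1 + 0.28·π_2 + 0.32·π_3
Solving with the normalization constraint gives π = (0.3219, 0.3077, 0.3704).
So the stationary probability of Senior is 0.3077.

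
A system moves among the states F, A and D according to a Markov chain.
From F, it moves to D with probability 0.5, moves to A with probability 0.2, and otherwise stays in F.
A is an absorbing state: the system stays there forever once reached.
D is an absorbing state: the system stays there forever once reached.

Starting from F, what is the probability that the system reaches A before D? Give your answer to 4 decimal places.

0.2857

Let h(s) be the probability of absorption at A starting from transient state s. Then h(A) = 1 and h(D) = 0. By first-step analysis:
h(F) = 0.3·h(F) + 0.2·1 + 0.5·0
Solving: h(F) = 0.2857.
Starting from F, the probability is 0.2857.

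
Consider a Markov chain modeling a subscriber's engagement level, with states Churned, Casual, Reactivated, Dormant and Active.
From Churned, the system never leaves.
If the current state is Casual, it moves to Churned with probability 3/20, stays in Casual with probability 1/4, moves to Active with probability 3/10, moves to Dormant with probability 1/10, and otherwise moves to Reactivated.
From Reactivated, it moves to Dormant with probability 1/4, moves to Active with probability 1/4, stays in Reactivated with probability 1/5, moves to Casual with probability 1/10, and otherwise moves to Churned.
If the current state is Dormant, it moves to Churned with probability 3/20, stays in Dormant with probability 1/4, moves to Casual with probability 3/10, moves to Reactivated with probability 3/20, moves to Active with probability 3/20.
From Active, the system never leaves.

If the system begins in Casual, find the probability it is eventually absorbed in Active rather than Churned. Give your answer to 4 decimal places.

Let h(s) be the probability of absorption at Active starting from transient state s. Then h(Active) = 1 and h(Churned) = 0. By first-step analysis:
h(Casual) = 0.15·0 + 0.25·h(Casual) + 0.2·h(Reactivated) + 0.1·h(Dormant) + 0.3·1
h(Reactivated) = 0.2·0 + 0.1·h(Casual) + 0.2·h(Reactivated) + 0.25·h(Dormant) + 0.25·1
h(Dormant) = 0.15·0 + 0.3·h(Casual) + 0.15·h(Reactivated) + 0.25·h(Dormant) + 0.15·1
Solving: h(Casual) = 0.6264, h(Reactivated) = 0.5670, h(Dormant) = 0.5640.
Starting from Casual, the probability is 0.6264.

0.6264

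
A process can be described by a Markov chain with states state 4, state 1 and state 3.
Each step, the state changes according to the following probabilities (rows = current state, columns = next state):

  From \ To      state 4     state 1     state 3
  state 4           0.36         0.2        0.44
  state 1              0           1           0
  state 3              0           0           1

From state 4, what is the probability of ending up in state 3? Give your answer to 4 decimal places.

0.6875

Let h(s) be the probability of absorption at state 3 starting from transient state s. Then h(state 3) = 1 and h(state 1) = 0. By first-step analysis:
h(state 4) = 0.36·h(state 4) + 0.2·0 + 0.44·1
Solving: h(state 4) = 0.6875.
Starting from state 4, the probability is 0.6875.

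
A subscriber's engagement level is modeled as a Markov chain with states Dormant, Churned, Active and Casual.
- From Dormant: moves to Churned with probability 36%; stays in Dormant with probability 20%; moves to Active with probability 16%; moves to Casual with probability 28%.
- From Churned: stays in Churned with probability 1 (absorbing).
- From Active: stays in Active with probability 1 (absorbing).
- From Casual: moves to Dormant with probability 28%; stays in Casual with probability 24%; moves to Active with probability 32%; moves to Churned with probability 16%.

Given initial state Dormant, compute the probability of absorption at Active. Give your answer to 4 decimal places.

Let h(s) be the probability of absorption at Active starting from transient state s. Then h(Active) = 1 and h(Churned) = 0. By first-step analysis:
h(Dormant) = 0.2·h(Dormant) + 0.36·0 + 0.16·1 + 0.28·h(Casual)
h(Casual) = 0.28·h(Dormant) + 0.16·0 + 0.32·1 + 0.24·h(Casual)
Solving: h(Dormant) = 0.3988, h(Casual) = 0.5680.
Starting from Dormant, the probability is 0.3988.

0.3988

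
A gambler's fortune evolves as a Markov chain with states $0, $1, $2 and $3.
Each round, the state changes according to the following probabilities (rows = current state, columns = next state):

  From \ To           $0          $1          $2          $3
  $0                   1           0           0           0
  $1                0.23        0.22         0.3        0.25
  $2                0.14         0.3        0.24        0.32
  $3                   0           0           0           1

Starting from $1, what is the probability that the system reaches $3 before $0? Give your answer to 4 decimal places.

Let h(s) be the probability of absorption at $3 starting from transient state s. Then h($3) = 1 and h($0) = 0. By first-step analysis:
h($1) = 0.23·0 + 0.22·h($1) + 0.3·h($2) + 0.25·1
h($2) = 0.14·0 + 0.3·h($1) + 0.24·h($2) + 0.32·1
Solving: h($1) = 0.5688, h($2) = 0.6456.
Starting from $1, the probability is 0.5688.

0.5688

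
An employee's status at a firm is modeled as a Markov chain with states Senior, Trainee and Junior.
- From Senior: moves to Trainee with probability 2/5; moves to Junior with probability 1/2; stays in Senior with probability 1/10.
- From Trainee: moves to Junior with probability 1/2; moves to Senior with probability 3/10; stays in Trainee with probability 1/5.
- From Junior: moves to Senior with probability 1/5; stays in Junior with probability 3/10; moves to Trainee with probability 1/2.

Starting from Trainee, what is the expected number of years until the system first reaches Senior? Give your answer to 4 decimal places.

Let t(s) be the expected number of years to first reach Senior from state s, with t(Senior) = 0. Conditioning on the first year:
t(Trainee) = 1 + 0.2·t(Trainee) + 0.5·t(Junior)
t(Junior) = 1 + 0.5·t(Trainee) + 0.3·t(Junior)
Solving: t(Trainee) = 3.8710, t(Junior) = 4.1935.
Expected years from Trainee to Senior: 3.8710.

3.8710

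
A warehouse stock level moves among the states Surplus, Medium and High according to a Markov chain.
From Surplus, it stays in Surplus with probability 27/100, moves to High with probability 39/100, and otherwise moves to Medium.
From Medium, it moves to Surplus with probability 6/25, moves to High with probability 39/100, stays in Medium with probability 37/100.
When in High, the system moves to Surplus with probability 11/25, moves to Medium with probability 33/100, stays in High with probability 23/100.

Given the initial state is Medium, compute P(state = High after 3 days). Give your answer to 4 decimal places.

Propagate the distribution vector 3 days from Medium.
After 0 days: (0.0000, 1.0000, 0.0000)
After 1 day: (0.2400, 0.3700, 0.3900)
After 2 days: (0.3252, 0.3472, 0.3276)
After 3 days: (0.3153, 0.3471, 0.3376)
P(in High after 3 days) = 0.3376

0.3376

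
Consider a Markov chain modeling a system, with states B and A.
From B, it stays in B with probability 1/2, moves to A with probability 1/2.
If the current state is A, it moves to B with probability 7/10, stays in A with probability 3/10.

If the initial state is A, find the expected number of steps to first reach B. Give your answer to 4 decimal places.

1.4286

Let t(s) be the expected number of steps to first reach B from state s, with t(B) = 0. Conditioning on the first step:
t(A) = 1 + 0.3·t(A)
Solving: t(A) = 1.4286.
Expected steps from A to B: 1.4286.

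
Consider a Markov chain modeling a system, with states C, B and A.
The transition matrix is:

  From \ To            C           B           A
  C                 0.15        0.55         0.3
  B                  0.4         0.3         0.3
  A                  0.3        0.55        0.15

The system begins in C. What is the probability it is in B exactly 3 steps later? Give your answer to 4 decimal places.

0.4469

Propagate the distribution vector 3 steps from C.
After 0 steps: (1.0000, 0.0000, 0.0000)
After 1 step: (0.1500, 0.5500, 0.3000)
After 2 steps: (0.3325, 0.4125, 0.2550)
After 3 steps: (0.2914, 0.4469, 0.2618)
P(in B after 3 steps) = 0.4469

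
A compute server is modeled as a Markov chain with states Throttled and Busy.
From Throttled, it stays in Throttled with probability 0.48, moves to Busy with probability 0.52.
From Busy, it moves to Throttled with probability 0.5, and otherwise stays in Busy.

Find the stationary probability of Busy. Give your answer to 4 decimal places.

Let the stationary distribution be π with π = πP and π_1 + π_2 = 1.
π_1 = 0.48·π_1 + 0.5·π_2
Solving with the normalization constraint gives π = (0.4902, 0.5098).
So the stationary probability of Busy is 0.5098.

0.5098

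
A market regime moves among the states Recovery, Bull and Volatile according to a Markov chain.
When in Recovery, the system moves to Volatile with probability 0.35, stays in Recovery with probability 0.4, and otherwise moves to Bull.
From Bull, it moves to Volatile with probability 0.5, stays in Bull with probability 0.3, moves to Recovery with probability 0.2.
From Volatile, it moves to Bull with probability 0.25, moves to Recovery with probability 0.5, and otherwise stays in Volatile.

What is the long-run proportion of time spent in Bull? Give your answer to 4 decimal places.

Let the stationary distribution be π with π = πP and π_1 + π_2 + π_3 = 1.
π_1 = 0.4·π_1 + 0.2·π_2 + 0.5·π_3
π_2 = 0.25·π_1 + 0.3·π_2 + 0.25·π_3
Solving with the normalization constraint gives π = (0.3828, 0.2632, 0.3541).
So the stationary probability of Bull is 0.2632.

0.2632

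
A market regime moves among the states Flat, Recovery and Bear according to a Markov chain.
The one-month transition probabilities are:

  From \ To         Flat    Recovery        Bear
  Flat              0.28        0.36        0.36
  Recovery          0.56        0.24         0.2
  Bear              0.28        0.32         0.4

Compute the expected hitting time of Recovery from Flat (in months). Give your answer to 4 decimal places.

2.8986

Let t(s) be the expected number of months to first reach Recovery from state s, with t(Recovery) = 0. Conditioning on the first month:
t(Flat) = 1 + 0.28·t(Flat) + 0.36·t(Bear)
t(Bear) = 1 + 0.28·t(Flat) + 0.4·t(Bear)
Solving: t(Flat) = 2.8986, t(Bear) = 3.0193.
Expected months from Flat to Recovery: 2.8986.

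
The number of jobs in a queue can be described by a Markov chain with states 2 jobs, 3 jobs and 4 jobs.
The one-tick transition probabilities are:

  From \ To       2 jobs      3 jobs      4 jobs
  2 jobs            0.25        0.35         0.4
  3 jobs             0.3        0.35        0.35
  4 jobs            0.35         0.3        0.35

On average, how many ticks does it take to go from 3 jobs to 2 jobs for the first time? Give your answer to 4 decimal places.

Let t(s) be the expected number of ticks to first reach 2 jobs from state s, with t(2 jobs) = 0. Conditioning on the first tick:
t(3 jobs) = 1 + 0.35·t(3 jobs) + 0.35·t(4 jobs)
t(4 jobs) = 1 + 0.3·t(3 jobs) + 0.35·t(4 jobs)
Solving: t(3 jobs) = 3.1496, t(4 jobs) = 2.9921.
Expected ticks from 3 jobs to 2 jobs: 3.1496.

3.1496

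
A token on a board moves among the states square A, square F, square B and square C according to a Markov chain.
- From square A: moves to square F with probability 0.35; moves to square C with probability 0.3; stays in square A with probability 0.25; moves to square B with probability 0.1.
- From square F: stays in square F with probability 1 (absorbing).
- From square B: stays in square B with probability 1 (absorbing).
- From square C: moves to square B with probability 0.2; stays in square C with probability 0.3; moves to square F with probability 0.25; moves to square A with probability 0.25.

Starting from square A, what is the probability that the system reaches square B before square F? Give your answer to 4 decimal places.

0.2889

Let h(s) be the probability of absorption at square B starting from transient state s. Then h(square B) = 1 and h(square F) = 0. By first-step analysis:
h(square A) = 0.25·h(square A) + 0.35·0 + 0.1·1 + 0.3·h(square C)
h(square C) = 0.25·h(square A) + 0.25·0 + 0.2·1 + 0.3·h(square C)
Solving: h(square A) = 0.2889, h(square C) = 0.3889.
Starting from square A, the probability is 0.2889.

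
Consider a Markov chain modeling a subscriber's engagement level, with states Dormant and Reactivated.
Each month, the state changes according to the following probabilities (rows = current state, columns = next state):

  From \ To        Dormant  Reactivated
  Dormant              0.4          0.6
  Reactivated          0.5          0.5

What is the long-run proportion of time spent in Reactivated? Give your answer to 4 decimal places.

0.5455

Let the stationary distribution be π with π = πP and π_1 + π_2 = 1.
π_1 = 0.4·π_1 + 0.5·π_2
Solving with the normalization constraint gives π = (0.4545, 0.5455).
So the stationary probability of Reactivated is 0.5455.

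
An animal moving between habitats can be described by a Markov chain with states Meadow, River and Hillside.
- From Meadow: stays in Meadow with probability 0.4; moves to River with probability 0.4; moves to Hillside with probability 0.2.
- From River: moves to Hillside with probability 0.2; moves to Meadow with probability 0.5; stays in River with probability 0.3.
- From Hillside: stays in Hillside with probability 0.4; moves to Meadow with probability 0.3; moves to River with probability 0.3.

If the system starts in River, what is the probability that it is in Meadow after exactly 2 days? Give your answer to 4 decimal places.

Sum over the intermediate state after 1 day:
P = P(River→Meadow)·P(Meadow→Meadow) + P(River→River)·P(River→Meadow) + P(River→Hillside)·P(Hillside→Meadow)
  = 0.5×0.4 + 0.3×0.5 + 0.2×0.3
  = 0.2000 + 0.1500 + 0.0600 = 0.4100

0.4100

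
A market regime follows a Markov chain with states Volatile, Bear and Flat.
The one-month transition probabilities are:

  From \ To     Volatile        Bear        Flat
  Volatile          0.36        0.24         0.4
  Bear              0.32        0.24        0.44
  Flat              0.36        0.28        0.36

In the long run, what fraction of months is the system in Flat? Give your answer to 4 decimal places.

0.3945

Let the stationary distribution be π with π = πP and π_1 + π_2 + π_3 = 1.
π_1 = 0.36·π_1 + 0.32·π_2 + 0.36·π_3
π_2 = 0.24·π_1 + 0.24·π_2 + 0.28·π_3
Solving with the normalization constraint gives π = (0.3498, 0.2558, 0.3945).
So the stationary probability of Flat is 0.3945.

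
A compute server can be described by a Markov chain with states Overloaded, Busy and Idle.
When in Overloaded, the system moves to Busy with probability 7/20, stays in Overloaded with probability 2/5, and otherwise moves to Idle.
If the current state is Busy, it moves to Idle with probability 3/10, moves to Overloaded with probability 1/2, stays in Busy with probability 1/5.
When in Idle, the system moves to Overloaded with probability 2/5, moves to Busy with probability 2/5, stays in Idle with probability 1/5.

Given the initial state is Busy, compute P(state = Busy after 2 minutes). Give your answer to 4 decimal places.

Sum over the intermediate state after 1 minute:
P = P(Busy→Overloaded)·P(Overloaded→Busy) + P(Busy→Busy)·P(Busy→Busy) + P(Busy→Idle)·P(Idle→Busy)
  = 0.5×0.35 + 0.2×0.2 + 0.3×0.4
  = 0.1750 + 0.0400 + 0.1200 = 0.3350

0.3350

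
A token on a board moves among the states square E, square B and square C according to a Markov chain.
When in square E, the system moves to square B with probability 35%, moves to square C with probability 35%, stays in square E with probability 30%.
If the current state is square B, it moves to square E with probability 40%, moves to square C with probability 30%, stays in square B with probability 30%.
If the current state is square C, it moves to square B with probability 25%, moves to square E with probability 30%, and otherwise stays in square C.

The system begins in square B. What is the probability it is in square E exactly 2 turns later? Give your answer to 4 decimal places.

0.3300

Sum over the intermediate state after 1 turn:
P = P(square B→square E)·P(square E→square E) + P(square B→square B)·P(square B→square E) + P(square B→square C)·P(square C→square E)
  = 0.4×0.3 + 0.3×0.4 + 0.3×0.3
  = 0.1200 + 0.1200 + 0.0900 = 0.3300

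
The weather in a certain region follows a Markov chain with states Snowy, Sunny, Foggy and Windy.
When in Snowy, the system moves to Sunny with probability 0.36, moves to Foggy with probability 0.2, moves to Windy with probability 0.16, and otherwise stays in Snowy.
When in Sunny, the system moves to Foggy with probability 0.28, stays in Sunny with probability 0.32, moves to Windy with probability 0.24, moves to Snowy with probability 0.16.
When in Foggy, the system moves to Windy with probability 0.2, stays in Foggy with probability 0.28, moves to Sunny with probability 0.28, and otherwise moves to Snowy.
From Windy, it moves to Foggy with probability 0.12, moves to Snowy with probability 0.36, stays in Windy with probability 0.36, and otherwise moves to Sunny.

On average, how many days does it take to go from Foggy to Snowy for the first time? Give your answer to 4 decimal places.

4.0123

Let t(s) be the expected number of days to first reach Snowy from state s, with t(Snowy) = 0. Conditioning on the first day:
t(Sunny) = 1 + 0.32·t(Sunny) + 0.28·t(Foggy) + 0.24·t(Windy)
t(Foggy) = 1 + 0.28·t(Sunny) + 0.28·t(Foggy) + 0.2·t(Windy)
t(Windy) = 1 + 0.16·t(Sunny) + 0.12·t(Foggy) + 0.36·t(Windy)
Solving: t(Sunny) = 4.3210, t(Foggy) = 4.0123, t(Windy) = 3.3951.
Expected days from Foggy to Snowy: 4.0123.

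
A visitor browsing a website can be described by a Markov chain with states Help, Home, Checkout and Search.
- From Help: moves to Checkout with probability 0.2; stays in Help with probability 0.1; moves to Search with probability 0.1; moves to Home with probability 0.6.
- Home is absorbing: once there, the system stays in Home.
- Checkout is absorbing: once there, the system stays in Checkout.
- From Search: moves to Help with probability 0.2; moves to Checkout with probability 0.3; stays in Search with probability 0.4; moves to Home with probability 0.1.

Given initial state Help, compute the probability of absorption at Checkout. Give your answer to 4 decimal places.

0.2885

Let h(s) be the probability of absorption at Checkout starting from transient state s. Then h(Checkout) = 1 and h(Home) = 0. By first-step analysis:
h(Help) = 0.1·h(Help) + 0.6·0 + 0.2·1 + 0.1·h(Search)
h(Search) = 0.2·h(Help) + 0.1·0 + 0.3·1 + 0.4·h(Search)
Solving: h(Help) = 0.2885, h(Search) = 0.5962.
Starting from Help, the probability is 0.2885.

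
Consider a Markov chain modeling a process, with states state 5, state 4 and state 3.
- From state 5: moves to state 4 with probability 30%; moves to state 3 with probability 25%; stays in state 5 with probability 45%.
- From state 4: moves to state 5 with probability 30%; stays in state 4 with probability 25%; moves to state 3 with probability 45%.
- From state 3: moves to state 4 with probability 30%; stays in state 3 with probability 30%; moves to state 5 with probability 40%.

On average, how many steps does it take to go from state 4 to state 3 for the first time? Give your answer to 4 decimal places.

Let t(s) be the expected number of steps to first reach state 3 from state s, with t(state 3) = 0. Conditioning on the first step:
t(state 5) = 1 + 0.45·t(state 5) + 0.3·t(state 4)
t(state 4) = 1 + 0.3·t(state 5) + 0.25·t(state 4)
Solving: t(state 5) = 3.2558, t(state 4) = 2.6357.
Expected steps from state 4 to state 3: 2.6357.

2.6357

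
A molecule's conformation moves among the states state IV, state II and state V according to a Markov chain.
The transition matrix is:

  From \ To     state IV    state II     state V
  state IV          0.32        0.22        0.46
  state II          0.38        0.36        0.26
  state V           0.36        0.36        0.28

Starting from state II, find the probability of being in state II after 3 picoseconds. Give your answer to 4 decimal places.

Propagate the distribution vector 3 picoseconds from state II.
After 0 picoseconds: (0.0000, 1.0000, 0.0000)
After 1 picosecond: (0.3800, 0.3600, 0.2600)
After 2 picoseconds: (0.3520, 0.3068, 0.3412)
After 3 picoseconds: (0.3521, 0.3107, 0.3372)
P(in state II after 3 picoseconds) = 0.3107

0.3107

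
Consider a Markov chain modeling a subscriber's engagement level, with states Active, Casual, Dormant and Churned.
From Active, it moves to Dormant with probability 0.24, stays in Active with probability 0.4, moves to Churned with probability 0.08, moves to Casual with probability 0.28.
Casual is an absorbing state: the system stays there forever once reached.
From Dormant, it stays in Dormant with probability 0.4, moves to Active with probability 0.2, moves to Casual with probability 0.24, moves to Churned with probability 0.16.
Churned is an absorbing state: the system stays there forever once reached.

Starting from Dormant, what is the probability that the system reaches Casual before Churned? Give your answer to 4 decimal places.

0.6410

Let h(s) be the probability of absorption at Casual starting from transient state s. Then h(Casual) = 1 and h(Churned) = 0. By first-step analysis:
h(Active) = 0.4·h(Active) + 0.28·1 + 0.24·h(Dormant) + 0.08·0
h(Dormant) = 0.2·h(Active) + 0.24·1 + 0.4·h(Dormant) + 0.16·0
Solving: h(Active) = 0.7231, h(Dormant) = 0.6410.
Starting from Dormant, the probability is 0.6410.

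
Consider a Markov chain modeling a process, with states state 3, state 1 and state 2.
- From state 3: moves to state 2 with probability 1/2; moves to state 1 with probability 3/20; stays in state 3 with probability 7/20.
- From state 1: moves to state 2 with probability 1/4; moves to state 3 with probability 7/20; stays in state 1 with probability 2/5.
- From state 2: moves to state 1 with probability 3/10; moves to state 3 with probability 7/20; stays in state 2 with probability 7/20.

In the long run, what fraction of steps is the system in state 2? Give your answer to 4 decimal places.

0.3750

Let the stationary distribution be π with π = πP and π_1 + π_2 + π_3 = 1.
π_1 = 0.35·π_1 + 0.35·π_2 + 0.35·π_3
π_2 = 0.15·π_1 + 0.4·π_2 + 0.3·π_3
Solving with the normalization constraint gives π = (0.3500, 0.2750, 0.3750).
So the stationary probability of state 2 is 0.3750.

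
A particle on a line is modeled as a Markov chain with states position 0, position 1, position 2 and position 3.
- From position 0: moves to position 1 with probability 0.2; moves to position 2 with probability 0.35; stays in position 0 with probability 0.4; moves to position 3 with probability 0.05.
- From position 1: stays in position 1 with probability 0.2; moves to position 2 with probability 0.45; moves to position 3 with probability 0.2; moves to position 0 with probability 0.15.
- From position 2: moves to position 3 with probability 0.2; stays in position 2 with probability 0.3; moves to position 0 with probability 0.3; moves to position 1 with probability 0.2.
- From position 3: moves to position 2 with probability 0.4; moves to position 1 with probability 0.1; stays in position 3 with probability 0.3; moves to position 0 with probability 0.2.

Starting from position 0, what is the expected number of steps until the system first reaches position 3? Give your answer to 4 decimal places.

Let t(s) be the expected number of steps to first reach position 3 from state s, with t(position 3) = 0. Conditioning on the first step:
t(position 0) = 1 + 0.4·t(position 0) + 0.2·t(position 1) + 0.35·t(position 2)
t(position 1) = 1 + 0.15·t(position 0) + 0.2·t(position 1) + 0.45·t(position 2)
t(position 2) = 1 + 0.3·t(position 0) + 0.2·t(position 1) + 0.3·t(position 2)
Solving: t(position 0) = 7.5269, t(position 1) = 6.2903, t(position 2) = 6.4516.
Expected steps from position 0 to position 3: 7.5269.

7.5269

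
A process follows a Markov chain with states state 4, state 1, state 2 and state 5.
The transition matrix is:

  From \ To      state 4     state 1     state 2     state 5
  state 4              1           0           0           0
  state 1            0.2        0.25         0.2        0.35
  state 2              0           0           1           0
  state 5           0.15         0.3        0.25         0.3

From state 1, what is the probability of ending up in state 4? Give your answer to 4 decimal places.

Let h(s) be the probability of absorption at state 4 starting from transient state s. Then h(state 4) = 1 and h(state 2) = 0. By first-step analysis:
h(state 1) = 0.2·1 + 0.25·h(state 1) + 0.2·0 + 0.35·h(state 5)
h(state 5) = 0.15·1 + 0.3·h(state 1) + 0.25·0 + 0.3·h(state 5)
Solving: h(state 1) = 0.4583, h(state 5) = 0.4107.
Starting from state 1, the probability is 0.4583.

0.4583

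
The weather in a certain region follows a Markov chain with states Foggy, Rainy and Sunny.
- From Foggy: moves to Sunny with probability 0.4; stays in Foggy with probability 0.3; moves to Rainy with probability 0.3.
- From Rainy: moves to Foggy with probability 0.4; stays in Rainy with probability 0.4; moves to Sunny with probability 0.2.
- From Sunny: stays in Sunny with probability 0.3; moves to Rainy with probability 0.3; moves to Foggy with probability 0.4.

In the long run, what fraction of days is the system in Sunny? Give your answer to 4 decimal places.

Let the stationary distribution be π with π = πP and π_1 + π_2 + π_3 = 1.
π_1 = 0.3·π_1 + 0.4·π_2 + 0.4·π_3
π_2 = 0.3·π_1 + 0.4·π_2 + 0.3·π_3
Solving with the normalization constraint gives π = (0.3636, 0.3333, 0.3030).
So the stationary probability of Sunny is 0.3030.

0.3030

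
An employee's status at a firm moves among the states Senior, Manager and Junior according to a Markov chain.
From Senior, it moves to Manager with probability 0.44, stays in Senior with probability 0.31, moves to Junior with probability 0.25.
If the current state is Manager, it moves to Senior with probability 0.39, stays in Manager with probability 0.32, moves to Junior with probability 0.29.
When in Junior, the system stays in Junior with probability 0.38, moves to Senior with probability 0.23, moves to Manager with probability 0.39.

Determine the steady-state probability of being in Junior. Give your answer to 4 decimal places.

Let the stationary distribution be π with π = πP and π_1 + π_2 + π_3 = 1.
π_1 = 0.31·π_1 + 0.39·π_2 + 0.23·π_3
π_2 = 0.44·π_1 + 0.32·π_2 + 0.39·π_3
Solving with the normalization constraint gives π = (0.3160, 0.3793, 0.3048).
So the stationary probability of Junior is 0.3048.

0.3048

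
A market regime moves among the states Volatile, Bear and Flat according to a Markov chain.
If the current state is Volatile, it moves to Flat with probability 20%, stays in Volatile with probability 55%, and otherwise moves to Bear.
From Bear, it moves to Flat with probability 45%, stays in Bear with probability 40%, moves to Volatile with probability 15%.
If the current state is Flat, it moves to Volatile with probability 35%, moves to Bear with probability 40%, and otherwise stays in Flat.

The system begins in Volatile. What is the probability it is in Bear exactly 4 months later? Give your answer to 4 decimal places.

0.3447

Propagate the distribution vector 4 months from Volatile.
After 0 months: (1.0000, 0.0000, 0.0000)
After 1 month: (0.5500, 0.2500, 0.2000)
After 2 months: (0.4100, 0.3175, 0.2725)
After 3 months: (0.3685, 0.3385, 0.2930)
After 4 months: (0.3560, 0.3447, 0.2993)
P(in Bear after 4 months) = 0.3447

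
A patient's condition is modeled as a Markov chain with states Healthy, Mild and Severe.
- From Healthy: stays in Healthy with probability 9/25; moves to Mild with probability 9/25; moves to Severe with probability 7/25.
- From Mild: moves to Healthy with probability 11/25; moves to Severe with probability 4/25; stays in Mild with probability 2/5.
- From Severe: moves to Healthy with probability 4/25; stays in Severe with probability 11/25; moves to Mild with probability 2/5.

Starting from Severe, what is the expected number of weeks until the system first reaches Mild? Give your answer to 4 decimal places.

2.5510

Let t(s) be the expected number of weeks to first reach Mild from state s, with t(Mild) = 0. Conditioning on the first week:
t(Healthy) = 1 + 0.36·t(Healthy) + 0.28·t(Severe)
t(Severe) = 1 + 0.16·t(Healthy) + 0.44·t(Severe)
Solving: t(Healthy) = 2.6786, t(Severe) = 2.5510.
Expected weeks from Severe to Mild: 2.5510.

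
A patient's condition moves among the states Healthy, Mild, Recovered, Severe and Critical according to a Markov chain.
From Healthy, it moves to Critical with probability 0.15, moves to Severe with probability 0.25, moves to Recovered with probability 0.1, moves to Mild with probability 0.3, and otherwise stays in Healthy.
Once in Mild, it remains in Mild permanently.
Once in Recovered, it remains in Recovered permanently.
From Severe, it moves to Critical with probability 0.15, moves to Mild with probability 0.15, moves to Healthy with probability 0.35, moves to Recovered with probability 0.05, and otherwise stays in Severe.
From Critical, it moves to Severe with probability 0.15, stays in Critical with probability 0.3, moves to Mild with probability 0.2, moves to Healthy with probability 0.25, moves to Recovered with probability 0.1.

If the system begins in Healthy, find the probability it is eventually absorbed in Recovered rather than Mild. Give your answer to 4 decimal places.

Let h(s) be the probability of absorption at Recovered starting from transient state s. Then h(Recovered) = 1 and h(Mild) = 0. By first-step analysis:
h(Healthy) = 0.2·h(Healthy) + 0.3·0 + 0.1·1 + 0.25·h(Severe) + 0.15·h(Critical)
h(Severe) = 0.35·h(Healthy) + 0.15·0 + 0.05·1 + 0.3·h(Severe) + 0.15·h(Critical)
h(Critical) = 0.25·h(Healthy) + 0.2·0 + 0.1·1 + 0.15·h(Severe) + 0.3·h(Critical)
Solving: h(Healthy) = 0.2632, h(Severe) = 0.2660, h(Critical) = 0.2939.
Starting from Healthy, the probability is 0.2632.

0.2632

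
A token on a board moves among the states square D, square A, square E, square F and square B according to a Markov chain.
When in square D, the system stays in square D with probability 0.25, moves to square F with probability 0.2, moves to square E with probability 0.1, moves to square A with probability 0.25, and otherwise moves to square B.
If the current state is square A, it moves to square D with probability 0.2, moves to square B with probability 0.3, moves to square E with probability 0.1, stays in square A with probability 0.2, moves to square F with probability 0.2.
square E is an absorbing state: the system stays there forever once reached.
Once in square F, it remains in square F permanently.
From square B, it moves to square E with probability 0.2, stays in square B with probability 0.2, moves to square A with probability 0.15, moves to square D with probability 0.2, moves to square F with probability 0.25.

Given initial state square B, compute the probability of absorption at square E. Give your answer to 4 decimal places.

0.4112

Let h(s) be the probability of absorption at square E starting from transient state s. Then h(square E) = 1 and h(square F) = 0. By first-step analysis:
h(square D) = 0.25·h(square D) + 0.25·h(square A) + 0.1·1 + 0.2·0 + 0.2·h(square B)
h(square A) = 0.2·h(square D) + 0.2·h(square A) + 0.1·1 + 0.2·0 + 0.3·h(square B)
h(square B) = 0.2·h(square D) + 0.15·h(square A) + 0.2·1 + 0.25·0 + 0.2·h(square B)
Solving: h(square D) = 0.3666, h(square A) = 0.3708, h(square B) = 0.4112.
Starting from square B, the probability is 0.4112.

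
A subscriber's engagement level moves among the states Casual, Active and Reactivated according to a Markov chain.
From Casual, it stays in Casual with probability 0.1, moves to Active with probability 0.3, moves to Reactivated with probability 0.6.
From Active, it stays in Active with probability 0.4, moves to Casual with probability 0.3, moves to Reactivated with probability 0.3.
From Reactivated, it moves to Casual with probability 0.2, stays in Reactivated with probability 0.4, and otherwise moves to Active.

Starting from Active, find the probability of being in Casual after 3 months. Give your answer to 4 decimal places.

0.2160

Propagate the distribution vector 3 months from Active.
After 0 months: (0.0000, 1.0000, 0.0000)
After 1 month: (0.3000, 0.4000, 0.3000)
After 2 months: (0.2100, 0.3700, 0.4200)
After 3 months: (0.2160, 0.3790, 0.4050)
P(in Casual after 3 months) = 0.2160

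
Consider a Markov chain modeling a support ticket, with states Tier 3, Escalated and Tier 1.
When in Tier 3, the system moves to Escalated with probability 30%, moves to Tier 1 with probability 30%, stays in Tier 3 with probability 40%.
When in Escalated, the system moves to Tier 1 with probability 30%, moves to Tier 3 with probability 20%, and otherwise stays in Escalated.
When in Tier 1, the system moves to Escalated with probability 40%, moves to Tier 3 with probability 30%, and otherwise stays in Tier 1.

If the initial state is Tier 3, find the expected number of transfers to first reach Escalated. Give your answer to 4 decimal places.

Let t(s) be the expected number of transfers to first reach Escalated from state s, with t(Escalated) = 0. Conditioning on the first transfer:
t(Tier 3) = 1 + 0.4·t(Tier 3) + 0.3·t(Tier 1)
t(Tier 1) = 1 + 0.3·t(Tier 3) + 0.3·t(Tier 1)
Solving: t(Tier 3) = 3.0303, t(Tier 1) = 2.7273.
Expected transfers from Tier 3 to Escalated: 3.0303.

3.0303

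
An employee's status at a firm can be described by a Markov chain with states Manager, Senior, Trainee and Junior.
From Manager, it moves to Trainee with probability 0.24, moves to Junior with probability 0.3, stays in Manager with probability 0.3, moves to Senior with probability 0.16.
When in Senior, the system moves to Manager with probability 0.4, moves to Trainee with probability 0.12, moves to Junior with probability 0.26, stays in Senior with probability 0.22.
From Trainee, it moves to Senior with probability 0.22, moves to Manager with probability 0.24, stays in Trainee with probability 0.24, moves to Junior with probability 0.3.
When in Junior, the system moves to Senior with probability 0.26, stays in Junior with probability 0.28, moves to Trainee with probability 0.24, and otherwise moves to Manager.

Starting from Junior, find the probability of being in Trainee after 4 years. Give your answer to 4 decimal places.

0.2143

Propagate the distribution vector 4 years from Junior.
After 0 years: (0.0000, 0.0000, 0.0000, 1.0000)
After 1 year: (0.2200, 0.2600, 0.2400, 0.2800)
After 2 years: (0.2892, 0.2180, 0.2088, 0.2840)
After 3 years: (0.2866, 0.2140, 0.2138, 0.2856)
After 4 years: (0.2857, 0.2142, 0.2143, 0.2857)
P(in Trainee after 4 years) = 0.2143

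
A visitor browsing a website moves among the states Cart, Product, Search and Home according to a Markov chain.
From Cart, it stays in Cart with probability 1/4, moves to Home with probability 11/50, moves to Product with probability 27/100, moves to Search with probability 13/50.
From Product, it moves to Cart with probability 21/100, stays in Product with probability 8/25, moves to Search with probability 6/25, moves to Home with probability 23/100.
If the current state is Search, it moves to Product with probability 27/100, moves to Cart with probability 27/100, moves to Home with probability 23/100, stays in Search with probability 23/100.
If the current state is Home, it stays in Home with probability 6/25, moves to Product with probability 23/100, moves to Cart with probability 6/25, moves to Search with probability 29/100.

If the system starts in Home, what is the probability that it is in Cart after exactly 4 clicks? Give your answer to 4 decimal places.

Propagate the distribution vector 4 clicks from Home.
After 0 clicks: (0.0000, 0.0000, 0.0000, 1.0000)
After 1 click: (0.2400, 0.2300, 0.2900, 0.2400)
After 2 clicks: (0.2442, 0.2719, 0.2539, 0.2300)
After 3 clicks: (0.2419, 0.2744, 0.2538, 0.2299)
After 4 clicks: (0.2418, 0.2745, 0.2538, 0.2299)
P(in Cart after 4 clicks) = 0.2418

0.2418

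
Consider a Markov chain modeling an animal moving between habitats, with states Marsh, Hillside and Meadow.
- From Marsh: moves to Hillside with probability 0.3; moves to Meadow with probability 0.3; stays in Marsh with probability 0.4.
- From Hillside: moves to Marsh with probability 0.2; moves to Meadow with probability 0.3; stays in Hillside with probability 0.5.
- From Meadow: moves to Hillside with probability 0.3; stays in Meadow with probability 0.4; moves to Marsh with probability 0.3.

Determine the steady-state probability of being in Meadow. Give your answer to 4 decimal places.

Let the stationary distribution be π with π = πP and π_1 + π_2 + π_3 = 1.
π_1 = 0.4·π_1 + 0.2·π_2 + 0.3·π_3
π_2 = 0.3·π_1 + 0.5·π_2 + 0.3·π_3
Solving with the normalization constraint gives π = (0.2917, 0.3750, 0.3333).
So the stationary probability of Meadow is 0.3333.

0.3333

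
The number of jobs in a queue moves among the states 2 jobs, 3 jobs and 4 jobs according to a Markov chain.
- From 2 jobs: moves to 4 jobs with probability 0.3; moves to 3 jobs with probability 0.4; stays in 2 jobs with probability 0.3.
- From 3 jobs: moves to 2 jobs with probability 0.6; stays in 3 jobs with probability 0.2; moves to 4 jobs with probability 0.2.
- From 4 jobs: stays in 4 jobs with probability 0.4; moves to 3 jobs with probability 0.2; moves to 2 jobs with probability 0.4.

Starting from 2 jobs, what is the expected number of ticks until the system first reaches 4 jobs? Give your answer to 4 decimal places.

Let t(s) be the expected number of ticks to first reach 4 jobs from state s, with t(4 jobs) = 0. Conditioning on the first tick:
t(2 jobs) = 1 + 0.3·t(2 jobs) + 0.4·t(3 jobs)
t(3 jobs) = 1 + 0.6·t(2 jobs) + 0.2·t(3 jobs)
Solving: t(2 jobs) = 3.7500, t(3 jobs) = 4.0625.
Expected ticks from 2 jobs to 4 jobs: 3.7500.

3.7500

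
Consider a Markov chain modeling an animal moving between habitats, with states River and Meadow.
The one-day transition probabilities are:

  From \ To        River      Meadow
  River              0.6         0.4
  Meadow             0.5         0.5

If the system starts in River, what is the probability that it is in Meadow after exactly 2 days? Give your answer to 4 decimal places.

0.4400

Sum over the intermediate state after 1 day:
P = P(River→River)·P(River→Meadow) + P(River→Meadow)·P(Meadow→Meadow)
  = 0.6×0.4 + 0.4×0.5
  = 0.2400 + 0.2000 = 0.4400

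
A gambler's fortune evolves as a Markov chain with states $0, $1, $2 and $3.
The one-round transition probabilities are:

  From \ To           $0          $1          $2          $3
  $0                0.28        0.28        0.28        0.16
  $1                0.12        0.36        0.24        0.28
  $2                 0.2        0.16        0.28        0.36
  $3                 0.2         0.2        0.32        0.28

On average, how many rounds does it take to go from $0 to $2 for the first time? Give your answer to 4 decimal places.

Let t(s) be the expected number of rounds to first reach $2 from state s, with t($2) = 0. Conditioning on the first round:
t($0) = 1 + 0.28·t($0) + 0.28·t($1) + 0.16·t($3)
t($1) = 1 + 0.12·t($0) + 0.36·t($1) + 0.28·t($3)
t($3) = 1 + 0.2·t($0) + 0.2·t($1) + 0.28·t($3)
Solving: t($0) = 3.6046, t($1) = 3.7384, t($3) = 3.4286.
Expected rounds from $0 to $2: 3.6046.

3.6046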